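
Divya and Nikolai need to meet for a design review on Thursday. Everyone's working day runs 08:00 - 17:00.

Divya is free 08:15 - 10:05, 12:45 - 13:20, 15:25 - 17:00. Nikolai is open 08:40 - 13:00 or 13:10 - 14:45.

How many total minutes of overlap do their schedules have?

Divya ∩ Nikolai: 08:40-10:05, 12:45-13:00, 13:10-13:20.
Summing the common windows: 85 + 15 + 10 = 110 minutes.

110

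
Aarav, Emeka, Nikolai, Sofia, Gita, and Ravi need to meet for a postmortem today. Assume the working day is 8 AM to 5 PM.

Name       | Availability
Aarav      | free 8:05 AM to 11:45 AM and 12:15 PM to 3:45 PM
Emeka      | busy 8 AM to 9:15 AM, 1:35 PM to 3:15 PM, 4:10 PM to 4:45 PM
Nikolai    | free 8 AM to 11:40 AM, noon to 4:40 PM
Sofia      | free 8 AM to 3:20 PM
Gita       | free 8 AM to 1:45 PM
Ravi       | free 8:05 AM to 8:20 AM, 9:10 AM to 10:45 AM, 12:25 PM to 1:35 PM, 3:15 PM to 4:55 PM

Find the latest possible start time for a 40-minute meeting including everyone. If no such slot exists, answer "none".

12:55

Aarav free: 08:05-11:45, 12:15-15:45.
Emeka free: 09:15-13:35, 15:15-16:10, 16:45-17:00 (invert busy blocks within the working day).
Nikolai free: 08:00-11:40, 12:00-16:40.
Sofia free: 08:00-15:20.
Gita free: 08:00-13:45.
Ravi free: 08:05-08:20, 09:10-10:45, 12:25-13:35, 15:15-16:55.
Aarav ∩ Emeka: 09:15-11:45, 12:15-13:35, 15:15-15:45.
Aarav ∩ Emeka ∩ Nikolai: 09:15-11:40, 12:15-13:35, 15:15-15:45.
Aarav ∩ Emeka ∩ Nikolai ∩ Sofia: 09:15-11:40, 12:15-13:35, 15:15-15:20.
Aarav ∩ Emeka ∩ Nikolai ∩ Sofia ∩ Gita: 09:15-11:40, 12:15-13:35.
Aarav ∩ Emeka ∩ Nikolai ∩ Sofia ∩ Gita ∩ Ravi: 09:15-10:45, 12:25-13:35.
The last common window of at least 40 minutes is 12:25-13:35; a 40-minute meeting can start as late as 12:55 and still end by 13:35.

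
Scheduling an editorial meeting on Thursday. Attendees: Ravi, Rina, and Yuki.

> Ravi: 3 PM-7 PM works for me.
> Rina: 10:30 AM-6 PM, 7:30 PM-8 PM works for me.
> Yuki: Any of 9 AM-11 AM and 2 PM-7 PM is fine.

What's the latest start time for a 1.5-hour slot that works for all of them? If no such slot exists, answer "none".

Ravi ∩ Rina: 15:00-18:00.
Ravi ∩ Rina ∩ Yuki: 15:00-18:00.
Those are the intersection windows.
The last common window of at least 90 minutes is 15:00-18:00; a 90-minute meeting can start as late as 16:30 and still end by 18:00.

16:30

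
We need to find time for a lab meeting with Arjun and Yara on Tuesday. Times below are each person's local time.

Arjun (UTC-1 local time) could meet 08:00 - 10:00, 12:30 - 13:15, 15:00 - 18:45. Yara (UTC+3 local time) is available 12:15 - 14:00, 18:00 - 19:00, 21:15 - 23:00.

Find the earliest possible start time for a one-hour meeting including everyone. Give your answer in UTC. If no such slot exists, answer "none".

Arjun in UTC: 09:00-11:00, 13:30-14:15, 16:00-19:45 (add 1h to convert from UTC-1).
Yara in UTC: 09:15-11:00, 15:00-16:00, 18:15-20:00 (subtract 3h to convert from UTC+3).
Arjun ∩ Yara: 09:15-11:00, 18:15-19:45.
The first common window of at least 60 minutes is 09:15-11:00, so the earliest start is 09:15.

09:15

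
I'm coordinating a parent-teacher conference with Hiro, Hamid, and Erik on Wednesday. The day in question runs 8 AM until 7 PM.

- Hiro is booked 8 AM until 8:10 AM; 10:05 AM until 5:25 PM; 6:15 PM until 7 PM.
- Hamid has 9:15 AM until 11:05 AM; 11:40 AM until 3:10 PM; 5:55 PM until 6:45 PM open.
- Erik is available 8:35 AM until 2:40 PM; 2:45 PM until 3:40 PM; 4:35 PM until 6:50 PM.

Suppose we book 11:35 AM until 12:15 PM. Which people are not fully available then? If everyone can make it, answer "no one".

Hiro free: 08:10-10:05, 17:25-18:15 (invert busy blocks within the working day).
Hamid free: 09:15-11:05, 11:40-15:10, 17:55-18:45.
Erik free: 08:35-14:40, 14:45-15:40, 16:35-18:50.
Hiro: not fully free for 11:35-12:15. Hamid: not fully free for 11:35-12:15. Erik: free for 11:35-12:15.

Hamid, Hiro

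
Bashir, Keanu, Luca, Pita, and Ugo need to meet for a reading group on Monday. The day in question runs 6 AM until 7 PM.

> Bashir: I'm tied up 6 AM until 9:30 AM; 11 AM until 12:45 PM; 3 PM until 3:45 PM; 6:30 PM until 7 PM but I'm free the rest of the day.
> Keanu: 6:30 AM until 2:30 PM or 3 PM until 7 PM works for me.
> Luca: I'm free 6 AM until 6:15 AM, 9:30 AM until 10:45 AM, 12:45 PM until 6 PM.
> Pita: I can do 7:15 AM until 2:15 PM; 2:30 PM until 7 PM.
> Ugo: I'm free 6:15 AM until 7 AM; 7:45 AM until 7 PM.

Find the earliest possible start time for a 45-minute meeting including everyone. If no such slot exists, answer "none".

Bashir free: 09:30-11:00, 12:45-15:00, 15:45-18:30 (invert busy blocks within the working day).
Keanu free: 06:30-14:30, 15:00-19:00.
Luca free: 06:00-06:15, 09:30-10:45, 12:45-18:00.
Pita free: 07:15-14:15, 14:30-19:00.
Ugo free: 06:15-07:00, 07:45-19:00.
Bashir ∩ Keanu: 09:30-11:00, 12:45-14:30, 15:45-18:30.
Bashir ∩ Keanu ∩ Luca: 09:30-10:45, 12:45-14:30, 15:45-18:00.
Bashir ∩ Keanu ∩ Luca ∩ Pita: 09:30-10:45, 12:45-14:15, 15:45-18:00.
Bashir ∩ Keanu ∩ Luca ∩ Pita ∩ Ugo: 09:30-10:45, 12:45-14:15, 15:45-18:00.
So the common availability across everyone is 09:30-10:45, 12:45-14:15, 15:45-18:00.
The first common window of at least 45 minutes is 09:30-10:45, so the earliest start is 09:30.

09:30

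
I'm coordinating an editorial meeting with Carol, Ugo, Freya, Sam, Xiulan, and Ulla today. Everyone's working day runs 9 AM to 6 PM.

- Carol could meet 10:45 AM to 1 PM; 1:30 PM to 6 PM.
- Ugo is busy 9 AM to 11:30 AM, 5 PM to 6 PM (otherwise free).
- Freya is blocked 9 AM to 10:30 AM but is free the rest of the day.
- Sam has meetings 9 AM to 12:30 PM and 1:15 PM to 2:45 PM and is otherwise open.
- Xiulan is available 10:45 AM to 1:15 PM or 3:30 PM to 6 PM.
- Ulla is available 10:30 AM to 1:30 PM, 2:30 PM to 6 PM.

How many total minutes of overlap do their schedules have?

120

Carol free: 10:45-13:00, 13:30-18:00.
Ugo free: 11:30-17:00 (invert busy blocks within the working day).
Freya free: 10:30-18:00 (invert busy blocks within the working day).
Sam free: 12:30-13:15, 14:45-18:00 (invert busy blocks within the working day).
Xiulan free: 10:45-13:15, 15:30-18:00.
Ulla free: 10:30-13:30, 14:30-18:00.
Carol ∩ Ugo: 11:30-13:00, 13:30-17:00.
Carol ∩ Ugo ∩ Freya: 11:30-13:00, 13:30-17:00.
Carol ∩ Ugo ∩ Freya ∩ Sam: 12:30-13:00, 14:45-17:00.
Carol ∩ Ugo ∩ Freya ∩ Sam ∩ Xiulan: 12:30-13:00, 15:30-17:00.
Carol ∩ Ugo ∩ Freya ∩ Sam ∩ Xiulan ∩ Ulla: 12:30-13:00, 15:30-17:00.
Summing the common windows: 30 + 90 = 120 minutes.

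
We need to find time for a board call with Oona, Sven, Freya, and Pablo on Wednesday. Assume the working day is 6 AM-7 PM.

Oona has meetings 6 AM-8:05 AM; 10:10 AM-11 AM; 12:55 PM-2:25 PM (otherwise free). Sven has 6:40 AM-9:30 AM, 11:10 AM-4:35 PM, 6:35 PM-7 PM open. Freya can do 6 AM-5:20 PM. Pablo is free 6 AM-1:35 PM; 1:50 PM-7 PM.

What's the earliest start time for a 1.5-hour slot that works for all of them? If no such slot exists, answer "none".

11:10

Oona free: 08:05-10:10, 11:00-12:55, 14:25-19:00 (invert busy blocks within the working day).
Sven free: 06:40-09:30, 11:10-16:35, 18:35-19:00.
Freya free: 06:00-17:20.
Pablo free: 06:00-13:35, 13:50-19:00.
Oona ∩ Sven: 08:05-09:30, 11:10-12:55, 14:25-16:35, 18:35-19:00.
Oona ∩ Sven ∩ Freya: 08:05-09:30, 11:10-12:55, 14:25-16:35.
Oona ∩ Sven ∩ Freya ∩ Pablo: 08:05-09:30, 11:10-12:55, 14:25-16:35.
So the common availability across everyone is 08:05-09:30, 11:10-12:55, 14:25-16:35.
The first common window of at least 90 minutes is 11:10-12:55, so the earliest start is 11:10.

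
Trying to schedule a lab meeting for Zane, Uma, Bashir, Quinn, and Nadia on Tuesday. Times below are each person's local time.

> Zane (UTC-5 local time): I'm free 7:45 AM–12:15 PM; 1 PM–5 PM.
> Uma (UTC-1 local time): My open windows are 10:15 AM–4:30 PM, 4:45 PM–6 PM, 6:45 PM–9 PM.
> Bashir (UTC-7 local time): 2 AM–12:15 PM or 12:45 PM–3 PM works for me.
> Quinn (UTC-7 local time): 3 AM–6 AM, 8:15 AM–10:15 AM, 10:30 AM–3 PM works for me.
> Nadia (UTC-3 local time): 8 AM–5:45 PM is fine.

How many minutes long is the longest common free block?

Zane in UTC: 12:45-17:15, 18:00-22:00 (add 5h to convert from UTC-5).
Uma in UTC: 11:15-17:30, 17:45-19:00, 19:45-22:00 (add 1h to convert from UTC-1).
Bashir in UTC: 09:00-19:15, 19:45-22:00 (add 7h to convert from UTC-7).
Quinn in UTC: 10:00-13:00, 15:15-17:15, 17:30-22:00 (add 7h to convert from UTC-7).
Nadia in UTC: 11:00-20:45 (add 3h to convert from UTC-3).
Zane ∩ Uma: 12:45-17:15, 18:00-19:00, 19:45-22:00.
Zane ∩ Uma ∩ Bashir: 12:45-17:15, 18:00-19:00, 19:45-22:00.
Zane ∩ Uma ∩ Bashir ∩ Quinn: 12:45-13:00, 15:15-17:15, 18:00-19:00, 19:45-22:00.
Zane ∩ Uma ∩ Bashir ∩ Quinn ∩ Nadia: 12:45-13:00, 15:15-17:15, 18:00-19:00, 19:45-20:45.
So the common availability across everyone is 12:45-13:00, 15:15-17:15, 18:00-19:00, 19:45-20:45.
The longest is 15:15-17:15 at 120 minutes.

120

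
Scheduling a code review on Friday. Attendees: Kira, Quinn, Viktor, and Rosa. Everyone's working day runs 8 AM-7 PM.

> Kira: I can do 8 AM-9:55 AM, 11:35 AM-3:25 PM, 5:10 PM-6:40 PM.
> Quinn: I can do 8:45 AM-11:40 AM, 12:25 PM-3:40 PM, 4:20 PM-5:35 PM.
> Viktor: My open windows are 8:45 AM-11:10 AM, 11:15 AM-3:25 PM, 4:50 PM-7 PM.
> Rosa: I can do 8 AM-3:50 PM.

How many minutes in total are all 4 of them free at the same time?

255

Kira ∩ Quinn: 08:45-09:55, 11:35-11:40, 12:25-15:25, 17:10-17:35.
Kira ∩ Quinn ∩ Viktor: 08:45-09:55, 11:35-11:40, 12:25-15:25, 17:10-17:35.
Kira ∩ Quinn ∩ Viktor ∩ Rosa: 08:45-09:55, 11:35-11:40, 12:25-15:25.
So the common availability across everyone is 08:45-09:55, 11:35-11:40, 12:25-15:25.
Summing the common windows: 70 + 5 + 180 = 255 minutes.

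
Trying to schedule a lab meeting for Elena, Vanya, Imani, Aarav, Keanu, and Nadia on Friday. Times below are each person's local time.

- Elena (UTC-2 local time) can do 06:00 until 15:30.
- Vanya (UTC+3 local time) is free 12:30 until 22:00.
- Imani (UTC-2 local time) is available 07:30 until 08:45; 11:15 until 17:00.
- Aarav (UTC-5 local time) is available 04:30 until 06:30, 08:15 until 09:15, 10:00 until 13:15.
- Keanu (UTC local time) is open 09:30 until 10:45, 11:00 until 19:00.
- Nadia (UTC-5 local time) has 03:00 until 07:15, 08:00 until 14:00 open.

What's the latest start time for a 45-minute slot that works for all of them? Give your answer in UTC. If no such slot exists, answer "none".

16:45

Elena in UTC: 08:00-17:30 (add 2h to convert from UTC-2).
Vanya in UTC: 09:30-19:00 (subtract 3h to convert from UTC+3).
Imani in UTC: 09:30-10:45, 13:15-19:00 (add 2h to convert from UTC-2).
Aarav in UTC: 09:30-11:30, 13:15-14:15, 15:00-18:15 (add 5h to convert from UTC-5).
Keanu in UTC: 09:30-10:45, 11:00-19:00.
Nadia in UTC: 08:00-12:15, 13:00-19:00 (add 5h to convert from UTC-5).
Elena ∩ Vanya: 09:30-17:30.
Elena ∩ Vanya ∩ Imani: 09:30-10:45, 13:15-17:30.
Elena ∩ Vanya ∩ Imani ∩ Aarav: 09:30-10:45, 13:15-14:15, 15:00-17:30.
Elena ∩ Vanya ∩ Imani ∩ Aarav ∩ Keanu: 09:30-10:45, 13:15-14:15, 15:00-17:30.
Elena ∩ Vanya ∩ Imani ∩ Aarav ∩ Keanu ∩ Nadia: 09:30-10:45, 13:15-14:15, 15:00-17:30.
So the common availability across everyone is 09:30-10:45, 13:15-14:15, 15:00-17:30.
The last common window of at least 45 minutes is 15:00-17:30; a 45-minute meeting can start as late as 16:45 and still end by 17:30.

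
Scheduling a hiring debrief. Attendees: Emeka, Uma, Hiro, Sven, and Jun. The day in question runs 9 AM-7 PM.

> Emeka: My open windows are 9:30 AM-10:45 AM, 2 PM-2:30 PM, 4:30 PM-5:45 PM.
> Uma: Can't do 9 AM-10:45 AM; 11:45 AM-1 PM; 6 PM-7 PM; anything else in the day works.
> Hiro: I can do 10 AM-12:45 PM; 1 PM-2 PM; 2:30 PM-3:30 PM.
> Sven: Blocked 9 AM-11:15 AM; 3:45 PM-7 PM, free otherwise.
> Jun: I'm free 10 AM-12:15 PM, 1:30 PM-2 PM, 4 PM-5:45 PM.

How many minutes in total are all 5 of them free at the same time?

0

Emeka free: 09:30-10:45, 14:00-14:30, 16:30-17:45.
Uma free: 10:45-11:45, 13:00-18:00 (invert busy blocks within the working day).
Hiro free: 10:00-12:45, 13:00-14:00, 14:30-15:30.
Sven free: 11:15-15:45 (invert busy blocks within the working day).
Jun free: 10:00-12:15, 13:30-14:00, 16:00-17:45.
Emeka ∩ Uma: 14:00-14:30, 16:30-17:45.
Emeka ∩ Uma ∩ Hiro: ∅.
Emeka ∩ Uma ∩ Hiro ∩ Sven: ∅.
Emeka ∩ Uma ∩ Hiro ∩ Sven ∩ Jun: ∅.
There is no time when everyone is free.
There is no common window, so the total is 0 minutes.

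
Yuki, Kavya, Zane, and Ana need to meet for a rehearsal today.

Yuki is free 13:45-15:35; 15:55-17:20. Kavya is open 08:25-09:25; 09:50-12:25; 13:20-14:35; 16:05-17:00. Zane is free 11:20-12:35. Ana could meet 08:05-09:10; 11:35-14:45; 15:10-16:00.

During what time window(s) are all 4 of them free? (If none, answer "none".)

Yuki ∩ Kavya: 13:45-14:35, 16:05-17:00.
Yuki ∩ Kavya ∩ Zane: ∅.
Yuki ∩ Kavya ∩ Zane ∩ Ana: ∅.
There is no time when everyone is free.

none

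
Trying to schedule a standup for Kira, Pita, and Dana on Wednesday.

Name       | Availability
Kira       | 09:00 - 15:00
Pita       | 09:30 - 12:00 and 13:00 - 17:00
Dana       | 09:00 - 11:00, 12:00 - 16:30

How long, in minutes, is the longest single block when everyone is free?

120

Kira ∩ Pita: 09:30-12:00, 13:00-15:00.
Kira ∩ Pita ∩ Dana: 09:30-11:00, 13:00-15:00.
The longest is 13:00-15:00 at 120 minutes.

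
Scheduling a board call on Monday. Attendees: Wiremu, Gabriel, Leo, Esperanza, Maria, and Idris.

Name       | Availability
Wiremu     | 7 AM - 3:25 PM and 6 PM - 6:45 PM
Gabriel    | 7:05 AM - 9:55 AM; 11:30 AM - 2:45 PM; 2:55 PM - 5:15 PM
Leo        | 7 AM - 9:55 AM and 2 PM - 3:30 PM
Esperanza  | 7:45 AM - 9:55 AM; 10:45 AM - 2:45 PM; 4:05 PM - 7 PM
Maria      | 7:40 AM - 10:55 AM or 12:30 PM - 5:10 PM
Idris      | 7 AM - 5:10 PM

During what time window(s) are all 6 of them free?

Wiremu ∩ Gabriel: 07:05-09:55, 11:30-14:45, 14:55-15:25.
Wiremu ∩ Gabriel ∩ Leo: 07:05-09:55, 14:00-14:45, 14:55-15:25.
Wiremu ∩ Gabriel ∩ Leo ∩ Esperanza: 07:45-09:55, 14:00-14:45.
Wiremu ∩ Gabriel ∩ Leo ∩ Esperanza ∩ Maria: 07:45-09:55, 14:00-14:45.
Wiremu ∩ Gabriel ∩ Leo ∩ Esperanza ∩ Maria ∩ Idris: 07:45-09:55, 14:00-14:45.

07:45-09:55, 14:00-14:45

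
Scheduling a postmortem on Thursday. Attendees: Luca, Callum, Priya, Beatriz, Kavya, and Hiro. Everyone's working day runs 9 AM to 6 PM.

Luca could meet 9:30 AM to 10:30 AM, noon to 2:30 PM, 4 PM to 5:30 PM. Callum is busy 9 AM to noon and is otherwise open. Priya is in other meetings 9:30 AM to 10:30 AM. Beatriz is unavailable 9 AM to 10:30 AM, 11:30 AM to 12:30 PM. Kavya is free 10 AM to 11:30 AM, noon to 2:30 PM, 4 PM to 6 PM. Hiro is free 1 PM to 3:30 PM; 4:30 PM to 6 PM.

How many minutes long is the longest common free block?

90

Luca free: 09:30-10:30, 12:00-14:30, 16:00-17:30.
Callum free: 12:00-18:00 (invert busy blocks within the working day).
Priya free: 09:00-09:30, 10:30-18:00 (invert busy blocks within the working day).
Beatriz free: 10:30-11:30, 12:30-18:00 (invert busy blocks within the working day).
Kavya free: 10:00-11:30, 12:00-14:30, 16:00-18:00.
Hiro free: 13:00-15:30, 16:30-18:00.
Luca ∩ Callum: 12:00-14:30, 16:00-17:30.
Luca ∩ Callum ∩ Priya: 12:00-14:30, 16:00-17:30.
Luca ∩ Callum ∩ Priya ∩ Beatriz: 12:30-14:30, 16:00-17:30.
Luca ∩ Callum ∩ Priya ∩ Beatriz ∩ Kavya: 12:30-14:30, 16:00-17:30.
Luca ∩ Callum ∩ Priya ∩ Beatriz ∩ Kavya ∩ Hiro: 13:00-14:30, 16:30-17:30.
Those are the intersection windows.
The longest is 13:00-14:30 at 90 minutes.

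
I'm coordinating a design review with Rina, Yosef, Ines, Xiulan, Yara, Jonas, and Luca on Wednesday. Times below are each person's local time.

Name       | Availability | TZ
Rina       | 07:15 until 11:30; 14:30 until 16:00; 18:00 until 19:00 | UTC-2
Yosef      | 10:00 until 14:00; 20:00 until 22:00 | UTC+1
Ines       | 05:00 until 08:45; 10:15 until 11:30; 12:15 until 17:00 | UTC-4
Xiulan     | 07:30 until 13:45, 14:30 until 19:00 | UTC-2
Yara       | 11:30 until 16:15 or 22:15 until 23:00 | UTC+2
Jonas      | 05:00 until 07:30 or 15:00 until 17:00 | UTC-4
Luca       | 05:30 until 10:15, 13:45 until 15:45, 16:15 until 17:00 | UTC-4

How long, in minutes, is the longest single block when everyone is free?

120

Rina in UTC: 09:15-13:30, 16:30-18:00, 20:00-21:00 (add 2h to convert from UTC-2).
Yosef in UTC: 09:00-13:00, 19:00-21:00 (subtract 1h to convert from UTC+1).
Ines in UTC: 09:00-12:45, 14:15-15:30, 16:15-21:00 (add 4h to convert from UTC-4).
Xiulan in UTC: 09:30-15:45, 16:30-21:00 (add 2h to convert from UTC-2).
Yara in UTC: 09:30-14:15, 20:15-21:00 (subtract 2h to convert from UTC+2).
Jonas in UTC: 09:00-11:30, 19:00-21:00 (add 4h to convert from UTC-4).
Luca in UTC: 09:30-14:15, 17:45-19:45, 20:15-21:00 (add 4h to convert from UTC-4).
Rina ∩ Yosef: 09:15-13:00, 20:00-21:00.
Rina ∩ Yosef ∩ Ines: 09:15-12:45, 20:00-21:00.
Rina ∩ Yosef ∩ Ines ∩ Xiulan: 09:30-12:45, 20:00-21:00.
Rina ∩ Yosef ∩ Ines ∩ Xiulan ∩ Yara: 09:30-12:45, 20:15-21:00.
Rina ∩ Yosef ∩ Ines ∩ Xiulan ∩ Yara ∩ Jonas: 09:30-11:30, 20:15-21:00.
Rina ∩ Yosef ∩ Ines ∩ Xiulan ∩ Yara ∩ Jonas ∩ Luca: 09:30-11:30, 20:15-21:00.
Those are the intersection windows.
The longest is 09:30-11:30 at 120 minutes.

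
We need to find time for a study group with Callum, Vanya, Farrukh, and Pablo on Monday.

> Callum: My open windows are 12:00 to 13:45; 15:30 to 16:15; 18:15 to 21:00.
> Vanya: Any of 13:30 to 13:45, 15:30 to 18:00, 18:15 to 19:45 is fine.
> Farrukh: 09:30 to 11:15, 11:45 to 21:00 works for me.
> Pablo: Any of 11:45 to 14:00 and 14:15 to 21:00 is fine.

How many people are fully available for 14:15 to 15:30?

Farrukh and Pablo can make the full 14:15-15:30 slot — that's 2.

2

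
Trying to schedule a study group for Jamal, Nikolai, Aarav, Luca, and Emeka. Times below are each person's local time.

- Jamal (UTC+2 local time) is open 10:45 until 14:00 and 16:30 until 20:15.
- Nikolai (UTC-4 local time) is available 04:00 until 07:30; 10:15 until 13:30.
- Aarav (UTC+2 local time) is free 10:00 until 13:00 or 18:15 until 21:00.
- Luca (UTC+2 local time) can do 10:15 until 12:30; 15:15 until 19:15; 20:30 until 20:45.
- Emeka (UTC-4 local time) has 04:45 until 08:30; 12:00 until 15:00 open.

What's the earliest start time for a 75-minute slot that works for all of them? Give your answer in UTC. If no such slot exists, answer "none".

Jamal in UTC: 08:45-12:00, 14:30-18:15 (subtract 2h to convert from UTC+2).
Nikolai in UTC: 08:00-11:30, 14:15-17:30 (add 4h to convert from UTC-4).
Aarav in UTC: 08:00-11:00, 16:15-19:00 (subtract 2h to convert from UTC+2).
Luca in UTC: 08:15-10:30, 13:15-17:15, 18:30-18:45 (subtract 2h to convert from UTC+2).
Emeka in UTC: 08:45-12:30, 16:00-19:00 (add 4h to convert from UTC-4).
Jamal ∩ Nikolai: 08:45-11:30, 14:30-17:30.
Jamal ∩ Nikolai ∩ Aarav: 08:45-11:00, 16:15-17:30.
Jamal ∩ Nikolai ∩ Aarav ∩ Luca: 08:45-10:30, 16:15-17:15.
Jamal ∩ Nikolai ∩ Aarav ∩ Luca ∩ Emeka: 08:45-10:30, 16:15-17:15.
Those are the intersection windows.
The first common window of at least 75 minutes is 08:45-10:30, so the earliest start is 08:45.

08:45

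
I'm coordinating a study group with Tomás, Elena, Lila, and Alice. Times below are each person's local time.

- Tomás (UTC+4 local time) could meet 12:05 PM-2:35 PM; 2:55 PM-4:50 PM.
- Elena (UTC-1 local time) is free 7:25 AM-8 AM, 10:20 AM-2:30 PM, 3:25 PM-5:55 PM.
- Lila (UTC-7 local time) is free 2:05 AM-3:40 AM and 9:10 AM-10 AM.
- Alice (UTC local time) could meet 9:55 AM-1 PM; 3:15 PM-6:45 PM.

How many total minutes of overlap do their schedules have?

Tomás in UTC: 08:05-10:35, 10:55-12:50 (subtract 4h to convert from UTC+4).
Elena in UTC: 08:25-09:00, 11:20-15:30, 16:25-18:55 (add 1h to convert from UTC-1).
Lila in UTC: 09:05-10:40, 16:10-17:00 (add 7h to convert from UTC-7).
Alice in UTC: 09:55-13:00, 15:15-18:45.
Tomás ∩ Elena: 08:25-09:00, 11:20-12:50.
Tomás ∩ Elena ∩ Lila: ∅.
Tomás ∩ Elena ∩ Lila ∩ Alice: ∅.
There is no time when everyone is free.
There is no common window, so the total is 0 minutes.

0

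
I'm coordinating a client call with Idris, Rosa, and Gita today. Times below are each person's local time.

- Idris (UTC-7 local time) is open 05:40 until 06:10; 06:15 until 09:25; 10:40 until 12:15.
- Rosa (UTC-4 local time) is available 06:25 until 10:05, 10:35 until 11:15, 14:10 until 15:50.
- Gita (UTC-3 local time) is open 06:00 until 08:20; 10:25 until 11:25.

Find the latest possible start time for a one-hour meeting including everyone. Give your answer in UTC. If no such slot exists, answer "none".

Idris in UTC: 12:40-13:10, 13:15-16:25, 17:40-19:15 (add 7h to convert from UTC-7).
Rosa in UTC: 10:25-14:05, 14:35-15:15, 18:10-19:50 (add 4h to convert from UTC-4).
Gita in UTC: 09:00-11:20, 13:25-14:25 (add 3h to convert from UTC-3).
Idris ∩ Rosa: 12:40-13:10, 13:15-14:05, 14:35-15:15, 18:10-19:15.
Idris ∩ Rosa ∩ Gita: 13:25-14:05.
Those are the intersection windows.
No common window is at least 60 minutes long.

none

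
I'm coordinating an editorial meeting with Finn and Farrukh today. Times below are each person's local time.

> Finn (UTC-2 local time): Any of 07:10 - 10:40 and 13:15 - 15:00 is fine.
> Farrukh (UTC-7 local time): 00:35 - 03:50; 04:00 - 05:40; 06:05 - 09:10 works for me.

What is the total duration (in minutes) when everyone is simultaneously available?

255

Finn in UTC: 09:10-12:40, 15:15-17:00 (add 2h to convert from UTC-2).
Farrukh in UTC: 07:35-10:50, 11:00-12:40, 13:05-16:10 (add 7h to convert from UTC-7).
Finn ∩ Farrukh: 09:10-10:50, 11:00-12:40, 15:15-16:10.
Summing the common windows: 100 + 100 + 55 = 255 minutes.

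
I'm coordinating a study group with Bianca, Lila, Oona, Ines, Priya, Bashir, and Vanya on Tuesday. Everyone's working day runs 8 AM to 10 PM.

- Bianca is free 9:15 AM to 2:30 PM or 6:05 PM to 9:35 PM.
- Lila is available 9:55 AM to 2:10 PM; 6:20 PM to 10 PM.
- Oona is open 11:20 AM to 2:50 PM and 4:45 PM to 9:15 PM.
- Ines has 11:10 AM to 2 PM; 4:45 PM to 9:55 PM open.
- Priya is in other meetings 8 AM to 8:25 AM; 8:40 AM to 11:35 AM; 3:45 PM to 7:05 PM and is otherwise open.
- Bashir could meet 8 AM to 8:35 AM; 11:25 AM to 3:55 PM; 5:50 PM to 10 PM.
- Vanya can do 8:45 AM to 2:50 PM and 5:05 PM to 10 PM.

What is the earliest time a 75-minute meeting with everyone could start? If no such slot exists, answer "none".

11:35

Bianca free: 09:15-14:30, 18:05-21:35.
Lila free: 09:55-14:10, 18:20-22:00.
Oona free: 11:20-14:50, 16:45-21:15.
Ines free: 11:10-14:00, 16:45-21:55.
Priya free: 08:25-08:40, 11:35-15:45, 19:05-22:00 (invert busy blocks within the working day).
Bashir free: 08:00-08:35, 11:25-15:55, 17:50-22:00.
Vanya free: 08:45-14:50, 17:05-22:00.
Bianca ∩ Lila: 09:55-14:10, 18:20-21:35.
Bianca ∩ Lila ∩ Oona: 11:20-14:10, 18:20-21:15.
Bianca ∩ Lila ∩ Oona ∩ Ines: 11:20-14:00, 18:20-21:15.
Bianca ∩ Lila ∩ Oona ∩ Ines ∩ Priya: 11:35-14:00, 19:05-21:15.
Bianca ∩ Lila ∩ Oona ∩ Ines ∩ Priya ∩ Bashir: 11:35-14:00, 19:05-21:15.
Bianca ∩ Lila ∩ Oona ∩ Ines ∩ Priya ∩ Bashir ∩ Vanya: 11:35-14:00, 19:05-21:15.
The first common window of at least 75 minutes is 11:35-14:00, so the earliest start is 11:35.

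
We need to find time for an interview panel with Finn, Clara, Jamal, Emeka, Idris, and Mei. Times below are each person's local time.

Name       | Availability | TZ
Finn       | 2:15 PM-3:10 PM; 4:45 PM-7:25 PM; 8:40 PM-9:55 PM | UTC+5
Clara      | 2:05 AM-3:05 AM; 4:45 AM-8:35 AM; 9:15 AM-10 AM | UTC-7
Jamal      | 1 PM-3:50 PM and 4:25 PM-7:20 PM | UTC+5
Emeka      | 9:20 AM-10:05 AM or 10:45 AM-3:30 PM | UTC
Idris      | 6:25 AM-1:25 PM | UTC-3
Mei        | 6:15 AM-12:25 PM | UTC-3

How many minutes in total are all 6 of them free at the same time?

195

Finn in UTC: 09:15-10:10, 11:45-14:25, 15:40-16:55 (subtract 5h to convert from UTC+5).
Clara in UTC: 09:05-10:05, 11:45-15:35, 16:15-17:00 (add 7h to convert from UTC-7).
Jamal in UTC: 08:00-10:50, 11:25-14:20 (subtract 5h to convert from UTC+5).
Emeka in UTC: 09:20-10:05, 10:45-15:30.
Idris in UTC: 09:25-16:25 (add 3h to convert from UTC-3).
Mei in UTC: 09:15-15:25 (add 3h to convert from UTC-3).
Finn ∩ Clara: 09:15-10:05, 11:45-14:25, 16:15-16:55.
Finn ∩ Clara ∩ Jamal: 09:15-10:05, 11:45-14:20.
Finn ∩ Clara ∩ Jamal ∩ Emeka: 09:20-10:05, 11:45-14:20.
Finn ∩ Clara ∩ Jamal ∩ Emeka ∩ Idris: 09:25-10:05, 11:45-14:20.
Finn ∩ Clara ∩ Jamal ∩ Emeka ∩ Idris ∩ Mei: 09:25-10:05, 11:45-14:20.
Summing the common windows: 40 + 155 = 195 minutes.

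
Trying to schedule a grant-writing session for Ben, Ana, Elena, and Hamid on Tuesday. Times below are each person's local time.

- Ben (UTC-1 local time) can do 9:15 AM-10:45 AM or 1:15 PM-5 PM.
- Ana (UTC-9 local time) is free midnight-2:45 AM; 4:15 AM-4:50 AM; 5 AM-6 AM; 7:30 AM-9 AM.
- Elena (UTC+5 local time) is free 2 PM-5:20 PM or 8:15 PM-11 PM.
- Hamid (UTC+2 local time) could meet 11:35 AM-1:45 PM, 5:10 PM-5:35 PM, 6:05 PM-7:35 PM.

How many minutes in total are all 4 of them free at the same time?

Ben in UTC: 10:15-11:45, 14:15-18:00 (add 1h to convert from UTC-1).
Ana in UTC: 09:00-11:45, 13:15-13:50, 14:00-15:00, 16:30-18:00 (add 9h to convert from UTC-9).
Elena in UTC: 09:00-12:20, 15:15-18:00 (subtract 5h to convert from UTC+5).
Hamid in UTC: 09:35-11:45, 15:10-15:35, 16:05-17:35 (subtract 2h to convert from UTC+2).
Ben ∩ Ana: 10:15-11:45, 14:15-15:00, 16:30-18:00.
Ben ∩ Ana ∩ Elena: 10:15-11:45, 16:30-18:00.
Ben ∩ Ana ∩ Elena ∩ Hamid: 10:15-11:45, 16:30-17:35.
Those are the intersection windows.
Summing the common windows: 90 + 65 = 155 minutes.

155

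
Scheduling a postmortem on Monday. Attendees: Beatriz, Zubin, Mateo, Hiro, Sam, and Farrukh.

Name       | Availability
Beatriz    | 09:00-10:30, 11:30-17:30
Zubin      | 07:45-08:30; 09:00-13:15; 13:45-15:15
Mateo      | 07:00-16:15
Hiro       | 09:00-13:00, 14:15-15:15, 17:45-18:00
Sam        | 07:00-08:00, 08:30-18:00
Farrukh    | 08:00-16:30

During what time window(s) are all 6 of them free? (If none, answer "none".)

Beatriz ∩ Zubin: 09:00-10:30, 11:30-13:15, 13:45-15:15.
Beatriz ∩ Zubin ∩ Mateo: 09:00-10:30, 11:30-13:15, 13:45-15:15.
Beatriz ∩ Zubin ∩ Mateo ∩ Hiro: 09:00-10:30, 11:30-13:00, 14:15-15:15.
Beatriz ∩ Zubin ∩ Mateo ∩ Hiro ∩ Sam: 09:00-10:30, 11:30-13:00, 14:15-15:15.
Beatriz ∩ Zubin ∩ Mateo ∩ Hiro ∩ Sam ∩ Farrukh: 09:00-10:30, 11:30-13:00, 14:15-15:15.
Those are the intersection windows.

09:00-10:30, 11:30-13:00, 14:15-15:15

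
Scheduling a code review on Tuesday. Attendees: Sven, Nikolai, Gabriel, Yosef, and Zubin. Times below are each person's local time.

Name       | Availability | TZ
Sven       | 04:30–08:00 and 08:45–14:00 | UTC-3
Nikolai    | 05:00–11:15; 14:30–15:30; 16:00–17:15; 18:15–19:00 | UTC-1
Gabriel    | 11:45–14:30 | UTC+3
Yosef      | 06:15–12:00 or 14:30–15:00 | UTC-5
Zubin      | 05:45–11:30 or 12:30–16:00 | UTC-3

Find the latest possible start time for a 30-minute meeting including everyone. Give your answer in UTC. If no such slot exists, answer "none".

none

Sven in UTC: 07:30-11:00, 11:45-17:00 (add 3h to convert from UTC-3).
Nikolai in UTC: 06:00-12:15, 15:30-16:30, 17:00-18:15, 19:15-20:00 (add 1h to convert from UTC-1).
Gabriel in UTC: 08:45-11:30 (subtract 3h to convert from UTC+3).
Yosef in UTC: 11:15-17:00, 19:30-20:00 (add 5h to convert from UTC-5).
Zubin in UTC: 08:45-14:30, 15:30-19:00 (add 3h to convert from UTC-3).
Sven ∩ Nikolai: 07:30-11:00, 11:45-12:15, 15:30-16:30.
Sven ∩ Nikolai ∩ Gabriel: 08:45-11:00.
Sven ∩ Nikolai ∩ Gabriel ∩ Yosef: ∅.
Sven ∩ Nikolai ∩ Gabriel ∩ Yosef ∩ Zubin: ∅.
There is no time when everyone is free.
No common window is at least 30 minutes long.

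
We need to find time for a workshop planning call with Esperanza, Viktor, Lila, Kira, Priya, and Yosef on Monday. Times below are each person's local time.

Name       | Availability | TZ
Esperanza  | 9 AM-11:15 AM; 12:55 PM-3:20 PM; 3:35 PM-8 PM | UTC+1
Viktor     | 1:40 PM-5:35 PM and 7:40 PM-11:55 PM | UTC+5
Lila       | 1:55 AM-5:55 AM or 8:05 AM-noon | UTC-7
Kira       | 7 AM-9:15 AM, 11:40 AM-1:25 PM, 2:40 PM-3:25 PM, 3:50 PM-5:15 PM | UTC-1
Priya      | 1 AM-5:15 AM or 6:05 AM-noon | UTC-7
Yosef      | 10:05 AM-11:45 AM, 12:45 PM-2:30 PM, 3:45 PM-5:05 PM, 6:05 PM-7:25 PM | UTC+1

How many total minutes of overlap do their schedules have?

Esperanza in UTC: 08:00-10:15, 11:55-14:20, 14:35-19:00 (subtract 1h to convert from UTC+1).
Viktor in UTC: 08:40-12:35, 14:40-18:55 (subtract 5h to convert from UTC+5).
Lila in UTC: 08:55-12:55, 15:05-19:00 (add 7h to convert from UTC-7).
Kira in UTC: 08:00-10:15, 12:40-14:25, 15:40-16:25, 16:50-18:15 (add 1h to convert from UTC-1).
Priya in UTC: 08:00-12:15, 13:05-19:00 (add 7h to convert from UTC-7).
Yosef in UTC: 09:05-10:45, 11:45-13:30, 14:45-16:05, 17:05-18:25 (subtract 1h to convert from UTC+1).
Esperanza ∩ Viktor: 08:40-10:15, 11:55-12:35, 14:40-18:55.
Esperanza ∩ Viktor ∩ Lila: 08:55-10:15, 11:55-12:35, 15:05-18:55.
Esperanza ∩ Viktor ∩ Lila ∩ Kira: 08:55-10:15, 15:40-16:25, 16:50-18:15.
Esperanza ∩ Viktor ∩ Lila ∩ Kira ∩ Priya: 08:55-10:15, 15:40-16:25, 16:50-18:15.
Esperanza ∩ Viktor ∩ Lila ∩ Kira ∩ Priya ∩ Yosef: 09:05-10:15, 15:40-16:05, 17:05-18:15.
Those are the intersection windows.
Summing the common windows: 70 + 25 + 70 = 165 minutes.

165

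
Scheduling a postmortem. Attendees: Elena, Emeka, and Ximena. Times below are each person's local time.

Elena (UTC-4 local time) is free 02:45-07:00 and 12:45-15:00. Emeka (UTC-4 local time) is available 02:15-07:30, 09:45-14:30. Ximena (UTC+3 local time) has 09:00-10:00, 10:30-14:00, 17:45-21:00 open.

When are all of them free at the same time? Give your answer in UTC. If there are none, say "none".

Elena in UTC: 06:45-11:00, 16:45-19:00 (add 4h to convert from UTC-4).
Emeka in UTC: 06:15-11:30, 13:45-18:30 (add 4h to convert from UTC-4).
Ximena in UTC: 06:00-07:00, 07:30-11:00, 14:45-18:00 (subtract 3h to convert from UTC+3).
Elena ∩ Emeka: 06:45-11:00, 16:45-18:30.
Elena ∩ Emeka ∩ Ximena: 06:45-07:00, 07:30-11:00, 16:45-18:00.

06:45-07:00, 07:30-11:00, 16:45-18:00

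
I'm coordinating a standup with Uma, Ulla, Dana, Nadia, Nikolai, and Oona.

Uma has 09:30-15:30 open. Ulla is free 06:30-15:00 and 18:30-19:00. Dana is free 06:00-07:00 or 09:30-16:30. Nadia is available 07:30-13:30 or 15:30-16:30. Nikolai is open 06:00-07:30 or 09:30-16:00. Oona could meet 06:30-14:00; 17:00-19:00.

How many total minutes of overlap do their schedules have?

240

Uma ∩ Ulla: 09:30-15:00.
Uma ∩ Ulla ∩ Dana: 09:30-15:00.
Uma ∩ Ulla ∩ Dana ∩ Nadia: 09:30-13:30.
Uma ∩ Ulla ∩ Dana ∩ Nadia ∩ Nikolai: 09:30-13:30.
Uma ∩ Ulla ∩ Dana ∩ Nadia ∩ Nikolai ∩ Oona: 09:30-13:30.
That's a single block of 240 minutes.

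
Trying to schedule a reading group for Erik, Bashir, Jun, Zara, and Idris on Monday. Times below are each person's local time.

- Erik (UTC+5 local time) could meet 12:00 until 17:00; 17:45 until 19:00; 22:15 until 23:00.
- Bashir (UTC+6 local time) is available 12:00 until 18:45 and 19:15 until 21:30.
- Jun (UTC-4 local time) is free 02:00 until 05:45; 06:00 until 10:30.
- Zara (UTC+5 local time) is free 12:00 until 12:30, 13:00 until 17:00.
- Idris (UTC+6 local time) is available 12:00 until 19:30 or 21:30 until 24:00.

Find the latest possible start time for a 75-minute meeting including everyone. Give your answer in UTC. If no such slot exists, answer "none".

Erik in UTC: 07:00-12:00, 12:45-14:00, 17:15-18:00 (subtract 5h to convert from UTC+5).
Bashir in UTC: 06:00-12:45, 13:15-15:30 (subtract 6h to convert from UTC+6).
Jun in UTC: 06:00-09:45, 10:00-14:30 (add 4h to convert from UTC-4).
Zara in UTC: 07:00-07:30, 08:00-12:00 (subtract 5h to convert from UTC+5).
Idris in UTC: 06:00-13:30, 15:30-18:00 (subtract 6h to convert from UTC+6).
Erik ∩ Bashir: 07:00-12:00, 13:15-14:00.
Erik ∩ Bashir ∩ Jun: 07:00-09:45, 10:00-12:00, 13:15-14:00.
Erik ∩ Bashir ∩ Jun ∩ Zara: 07:00-07:30, 08:00-09:45, 10:00-12:00.
Erik ∩ Bashir ∩ Jun ∩ Zara ∩ Idris: 07:00-07:30, 08:00-09:45, 10:00-12:00.
So the common availability across everyone is 07:00-07:30, 08:00-09:45, 10:00-12:00.
The last common window of at least 75 minutes is 10:00-12:00; a 75-minute meeting can start as late as 10:45 and still end by 12:00.

10:45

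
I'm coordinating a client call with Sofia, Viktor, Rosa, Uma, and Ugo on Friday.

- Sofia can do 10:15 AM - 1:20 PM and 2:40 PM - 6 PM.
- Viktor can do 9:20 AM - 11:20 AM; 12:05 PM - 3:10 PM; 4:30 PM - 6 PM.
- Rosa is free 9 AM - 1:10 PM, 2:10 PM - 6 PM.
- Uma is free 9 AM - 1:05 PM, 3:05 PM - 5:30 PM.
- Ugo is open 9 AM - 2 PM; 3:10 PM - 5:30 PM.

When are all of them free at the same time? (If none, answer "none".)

10:15-11:20, 12:05-13:05, 16:30-17:30

Sofia ∩ Viktor: 10:15-11:20, 12:05-13:20, 14:40-15:10, 16:30-18:00.
Sofia ∩ Viktor ∩ Rosa: 10:15-11:20, 12:05-13:10, 14:40-15:10, 16:30-18:00.
Sofia ∩ Viktor ∩ Rosa ∩ Uma: 10:15-11:20, 12:05-13:05, 15:05-15:10, 16:30-17:30.
Sofia ∩ Viktor ∩ Rosa ∩ Uma ∩ Ugo: 10:15-11:20, 12:05-13:05, 16:30-17:30.
Those are the intersection windows.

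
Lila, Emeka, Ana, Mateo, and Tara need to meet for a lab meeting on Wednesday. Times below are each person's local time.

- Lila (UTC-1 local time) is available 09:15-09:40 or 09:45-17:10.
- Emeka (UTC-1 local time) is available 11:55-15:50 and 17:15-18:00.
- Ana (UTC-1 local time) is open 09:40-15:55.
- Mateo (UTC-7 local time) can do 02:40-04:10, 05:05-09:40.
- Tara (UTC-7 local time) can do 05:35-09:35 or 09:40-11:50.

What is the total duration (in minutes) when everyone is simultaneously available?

220

Lila in UTC: 10:15-10:40, 10:45-18:10 (add 1h to convert from UTC-1).
Emeka in UTC: 12:55-16:50, 18:15-19:00 (add 1h to convert from UTC-1).
Ana in UTC: 10:40-16:55 (add 1h to convert from UTC-1).
Mateo in UTC: 09:40-11:10, 12:05-16:40 (add 7h to convert from UTC-7).
Tara in UTC: 12:35-16:35, 16:40-18:50 (add 7h to convert from UTC-7).
Lila ∩ Emeka: 12:55-16:50.
Lila ∩ Emeka ∩ Ana: 12:55-16:50.
Lila ∩ Emeka ∩ Ana ∩ Mateo: 12:55-16:40.
Lila ∩ Emeka ∩ Ana ∩ Mateo ∩ Tara: 12:55-16:35.
That's a single block of 220 minutes.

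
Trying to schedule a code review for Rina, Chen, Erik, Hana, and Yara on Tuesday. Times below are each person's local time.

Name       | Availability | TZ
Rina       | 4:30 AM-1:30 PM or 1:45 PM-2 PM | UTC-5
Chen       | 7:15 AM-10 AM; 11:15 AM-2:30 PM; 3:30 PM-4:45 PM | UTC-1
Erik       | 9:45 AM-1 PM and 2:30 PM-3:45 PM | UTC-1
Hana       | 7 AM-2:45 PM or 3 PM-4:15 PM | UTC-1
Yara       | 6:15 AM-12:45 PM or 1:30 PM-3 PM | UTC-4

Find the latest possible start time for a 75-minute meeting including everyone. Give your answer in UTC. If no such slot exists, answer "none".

12:45

Rina in UTC: 09:30-18:30, 18:45-19:00 (add 5h to convert from UTC-5).
Chen in UTC: 08:15-11:00, 12:15-15:30, 16:30-17:45 (add 1h to convert from UTC-1).
Erik in UTC: 10:45-14:00, 15:30-16:45 (add 1h to convert from UTC-1).
Hana in UTC: 08:00-15:45, 16:00-17:15 (add 1h to convert from UTC-1).
Yara in UTC: 10:15-16:45, 17:30-19:00 (add 4h to convert from UTC-4).
Rina ∩ Chen: 09:30-11:00, 12:15-15:30, 16:30-17:45.
Rina ∩ Chen ∩ Erik: 10:45-11:00, 12:15-14:00, 16:30-16:45.
Rina ∩ Chen ∩ Erik ∩ Hana: 10:45-11:00, 12:15-14:00, 16:30-16:45.
Rina ∩ Chen ∩ Erik ∩ Hana ∩ Yara: 10:45-11:00, 12:15-14:00, 16:30-16:45.
Those are the intersection windows.
The last common window of at least 75 minutes is 12:15-14:00; a 75-minute meeting can start as late as 12:45 and still end by 14:00.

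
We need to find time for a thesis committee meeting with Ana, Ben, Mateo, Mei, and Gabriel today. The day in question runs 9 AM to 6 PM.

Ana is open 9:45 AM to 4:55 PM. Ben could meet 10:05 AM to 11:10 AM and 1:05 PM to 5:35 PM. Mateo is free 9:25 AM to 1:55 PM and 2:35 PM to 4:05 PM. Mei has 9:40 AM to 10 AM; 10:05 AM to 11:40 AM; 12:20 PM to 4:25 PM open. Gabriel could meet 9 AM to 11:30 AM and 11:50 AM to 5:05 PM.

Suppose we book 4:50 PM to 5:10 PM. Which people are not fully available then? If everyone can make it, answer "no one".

Ana: not fully free for 16:50-17:10. Ben: free for 16:50-17:10. Mateo: not fully free for 16:50-17:10. Mei: not fully free for 16:50-17:10. Gabriel: not fully free for 16:50-17:10.

Ana, Gabriel, Mateo, Mei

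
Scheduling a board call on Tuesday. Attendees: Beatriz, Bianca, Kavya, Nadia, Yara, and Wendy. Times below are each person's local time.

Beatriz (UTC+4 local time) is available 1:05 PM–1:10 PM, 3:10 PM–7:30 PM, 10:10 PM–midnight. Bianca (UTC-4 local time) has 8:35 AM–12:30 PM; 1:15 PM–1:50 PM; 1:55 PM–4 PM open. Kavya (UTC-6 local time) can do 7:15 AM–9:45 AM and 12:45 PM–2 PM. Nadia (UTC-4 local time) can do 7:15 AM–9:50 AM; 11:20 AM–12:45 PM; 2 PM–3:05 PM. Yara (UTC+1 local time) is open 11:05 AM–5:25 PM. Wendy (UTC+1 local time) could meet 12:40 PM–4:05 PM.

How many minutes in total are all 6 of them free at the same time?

Beatriz in UTC: 09:05-09:10, 11:10-15:30, 18:10-20:00 (subtract 4h to convert from UTC+4).
Bianca in UTC: 12:35-16:30, 17:15-17:50, 17:55-20:00 (add 4h to convert from UTC-4).
Kavya in UTC: 13:15-15:45, 18:45-20:00 (add 6h to convert from UTC-6).
Nadia in UTC: 11:15-13:50, 15:20-16:45, 18:00-19:05 (add 4h to convert from UTC-4).
Yara in UTC: 10:05-16:25 (subtract 1h to convert from UTC+1).
Wendy in UTC: 11:40-15:05 (subtract 1h to convert from UTC+1).
Beatriz ∩ Bianca: 12:35-15:30, 18:10-20:00.
Beatriz ∩ Bianca ∩ Kavya: 13:15-15:30, 18:45-20:00.
Beatriz ∩ Bianca ∩ Kavya ∩ Nadia: 13:15-13:50, 15:20-15:30, 18:45-19:05.
Beatriz ∩ Bianca ∩ Kavya ∩ Nadia ∩ Yara: 13:15-13:50, 15:20-15:30.
Beatriz ∩ Bianca ∩ Kavya ∩ Nadia ∩ Yara ∩ Wendy: 13:15-13:50.
So the common availability across everyone is 13:15-13:50.
That's a single block of 35 minutes.

35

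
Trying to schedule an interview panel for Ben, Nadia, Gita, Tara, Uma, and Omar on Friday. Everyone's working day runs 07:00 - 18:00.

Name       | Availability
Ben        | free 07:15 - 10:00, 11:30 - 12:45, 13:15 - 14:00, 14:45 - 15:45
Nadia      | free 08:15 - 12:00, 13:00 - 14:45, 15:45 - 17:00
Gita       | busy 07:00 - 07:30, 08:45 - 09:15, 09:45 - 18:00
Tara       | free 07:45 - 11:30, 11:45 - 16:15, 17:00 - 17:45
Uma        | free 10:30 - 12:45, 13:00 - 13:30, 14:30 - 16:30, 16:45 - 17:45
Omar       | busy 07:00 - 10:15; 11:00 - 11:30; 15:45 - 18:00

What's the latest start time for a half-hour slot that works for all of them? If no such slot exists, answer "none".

none

Ben free: 07:15-10:00, 11:30-12:45, 13:15-14:00, 14:45-15:45.
Nadia free: 08:15-12:00, 13:00-14:45, 15:45-17:00.
Gita free: 07:30-08:45, 09:15-09:45 (invert busy blocks within the working day).
Tara free: 07:45-11:30, 11:45-16:15, 17:00-17:45.
Uma free: 10:30-12:45, 13:00-13:30, 14:30-16:30, 16:45-17:45.
Omar free: 10:15-11:00, 11:30-15:45 (invert busy blocks within the working day).
Ben ∩ Nadia: 08:15-10:00, 11:30-12:00, 13:15-14:00.
Ben ∩ Nadia ∩ Gita: 08:15-08:45, 09:15-09:45.
Ben ∩ Nadia ∩ Gita ∩ Tara: 08:15-08:45, 09:15-09:45.
Ben ∩ Nadia ∩ Gita ∩ Tara ∩ Uma: ∅.
Ben ∩ Nadia ∩ Gita ∩ Tara ∩ Uma ∩ Omar: ∅.
There is no time when everyone is free.
No common window is at least 30 minutes long.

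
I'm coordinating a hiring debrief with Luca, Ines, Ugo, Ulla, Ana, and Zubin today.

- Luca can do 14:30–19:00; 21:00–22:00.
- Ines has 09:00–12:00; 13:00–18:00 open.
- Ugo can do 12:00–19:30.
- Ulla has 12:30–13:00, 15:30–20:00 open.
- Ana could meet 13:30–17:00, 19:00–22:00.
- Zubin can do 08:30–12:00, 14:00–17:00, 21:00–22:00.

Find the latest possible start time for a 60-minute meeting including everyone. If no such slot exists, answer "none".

Luca ∩ Ines: 14:30-18:00.
Luca ∩ Ines ∩ Ugo: 14:30-18:00.
Luca ∩ Ines ∩ Ugo ∩ Ulla: 15:30-18:00.
Luca ∩ Ines ∩ Ugo ∩ Ulla ∩ Ana: 15:30-17:00.
Luca ∩ Ines ∩ Ugo ∩ Ulla ∩ Ana ∩ Zubin: 15:30-17:00.
The last common window of at least 60 minutes is 15:30-17:00; a 60-minute meeting can start as late as 16:00 and still end by 17:00.

16:00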